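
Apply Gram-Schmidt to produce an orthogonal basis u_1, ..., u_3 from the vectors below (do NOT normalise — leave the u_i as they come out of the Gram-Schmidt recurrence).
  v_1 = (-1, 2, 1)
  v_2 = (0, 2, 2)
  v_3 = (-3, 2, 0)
Orthogonal basis:
  u_1 = (-1, 2, 1)
  u_2 = (1, 0, 1)
  u_3 = (-1/3, -1/3, 1/3)

Apply the Gram-Schmidt recurrence
  u_1 = v_1
  u_i = v_i − Σ_{j<i} ((v_i · u_j) / (u_j · u_j)) · u_j.

Step by step this gives:
  u_1 = (-1, 2, 1)
  u_2 = (1, 0, 1)
  u_3 = (-1/3, -1/3, 1/3)

Orthogonality check:
  u_2 · u_1 = 0 (should be 0)
  u_3 · u_1 = 0 (should be 0)
  u_3 · u_2 = 0 (should be 0)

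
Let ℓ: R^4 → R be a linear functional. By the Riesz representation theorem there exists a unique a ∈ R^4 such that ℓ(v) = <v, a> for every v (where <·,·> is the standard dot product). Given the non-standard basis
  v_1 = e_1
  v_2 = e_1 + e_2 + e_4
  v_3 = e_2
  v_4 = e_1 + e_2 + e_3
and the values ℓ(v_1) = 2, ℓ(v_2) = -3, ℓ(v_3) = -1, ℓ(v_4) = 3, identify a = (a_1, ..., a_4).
a = (2, -1, 2, -4)

Write a = (a_1, ..., a_4) in the standard basis. For each basis vector v_i, ℓ(v_i) = <v_i, a> is a linear equation in the a_j's. Collect the n equations into a matrix system V a = ℓ, where row i of V is v_i (expressed in the standard basis). Since V is invertible (lower-triangular with 1s on the diagonal, up to permutation), solve by back-substitution:
  V =
[[1, 0, 0, 0],
 [1, 1, 0, 1],
 [0, 1, 0, 0],
 [1, 1, 1, 0]]
  V a = (2, -3, -1, 3)
Solving gives a = (2, -1, 2, -4).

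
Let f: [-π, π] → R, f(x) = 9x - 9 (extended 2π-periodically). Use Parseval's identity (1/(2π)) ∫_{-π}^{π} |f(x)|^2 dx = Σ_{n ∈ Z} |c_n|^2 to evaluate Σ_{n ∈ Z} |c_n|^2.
Σ |c_n|^2 = 27π^2 + 81

Expand and integrate term by term over [-π, π]:
  ∫ (9x)^2 dx = 81·(2π^3/3); ∫ 2·9·(-9)·x dx = 0 (odd integrand); ∫ (-9)^2 dx = 81·2π.
So (1/(2π)) ∫_{-π}^{π} (9x - 9)^2 dx = 81π^2/3 + 81 = 27π^2 + 81.
Parseval ⇒ Σ |c_n|^2 = 27π^2 + 81.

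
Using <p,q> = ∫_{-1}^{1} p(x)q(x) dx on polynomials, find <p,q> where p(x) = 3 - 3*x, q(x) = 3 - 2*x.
<p,q> = 22

Expand the product: p(x)·q(x) = 6*x^2 - 15*x + 9.
∫_{-1}^{1} of each monomial x^k gives [2/(k+1) if k even, 0 if k odd]. Integrating term-by-term (or equivalently evaluating the antiderivative F(x) = 2*x^3 - 15*x^2/2 + 9*x at the endpoints):
  F(1) − F(−1) = 7/2 − (-37/2) = 22.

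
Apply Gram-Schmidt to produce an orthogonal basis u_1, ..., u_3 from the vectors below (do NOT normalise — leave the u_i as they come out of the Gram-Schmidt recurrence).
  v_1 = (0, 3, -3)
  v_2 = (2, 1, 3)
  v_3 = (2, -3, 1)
Orthogonal basis:
  u_1 = (0, 3, -3)
  u_2 = (2, 2, 2)
  u_3 = (2, -1, -1)

Apply the Gram-Schmidt recurrence
  u_1 = v_1
  u_i = v_i − Σ_{j<i} ((v_i · u_j) / (u_j · u_j)) · u_j.

Step by step this gives:
  u_1 = (0, 3, -3)
  u_2 = (2, 2, 2)
  u_3 = (2, -1, -1)

Orthogonality check:
  u_2 · u_1 = 0 (should be 0)
  u_3 · u_1 = 0 (should be 0)
  u_3 · u_2 = 0 (should be 0)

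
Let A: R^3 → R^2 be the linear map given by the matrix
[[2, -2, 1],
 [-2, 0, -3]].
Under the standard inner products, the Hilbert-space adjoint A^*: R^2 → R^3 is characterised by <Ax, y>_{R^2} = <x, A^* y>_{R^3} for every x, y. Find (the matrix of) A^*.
A^* = A^T =
[[2, -2],
 [-2, 0],
 [1, -3]]

For real matrices with standard dot products, the defining identity <Ax, y> = <x, A^* y> gives (Ax)^T y = x^T (A^*) y, i.e. x^T A^T y = x^T (A^*) y. Since this holds for all x, y, we must have A^* = A^T. Therefore
A^* =
[[2, -2],
 [-2, 0],
 [1, -3]].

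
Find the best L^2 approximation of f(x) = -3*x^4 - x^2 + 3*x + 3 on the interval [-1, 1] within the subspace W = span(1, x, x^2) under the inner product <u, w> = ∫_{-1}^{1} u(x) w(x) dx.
g(x) = -25*x^2/7 + 3*x + 114/35

The best approximation g ∈ W is the orthogonal projection of f onto W. Writing g = a_0 + a_1 x + a_2 x^2, the coefficients solve the normal equations G · a = b where
  G_{ij} = <φ_i, φ_j> and b_i = <f, φ_i>, with φ_0 = 1, φ_1 = x, φ_2 = x^2.
G =
  [2, 0, 2/3]
  [0, 2/3, 0]
  [2/3, 0, 2/5],
b = (62/15, 2, 26/35).
Solving gives a_0 = 114/35, a_1 = 3, a_2 = -25/7, so
  g(x) = -25*x^2/7 + 3*x + 114/35.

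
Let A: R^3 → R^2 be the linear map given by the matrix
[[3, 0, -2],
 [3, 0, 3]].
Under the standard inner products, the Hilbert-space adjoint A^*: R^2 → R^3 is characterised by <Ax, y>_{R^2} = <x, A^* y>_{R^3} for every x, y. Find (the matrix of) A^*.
A^* = A^T =
[[3, 3],
 [0, 0],
 [-2, 3]]

For real matrices with standard dot products, the defining identity <Ax, y> = <x, A^* y> gives (Ax)^T y = x^T (A^*) y, i.e. x^T A^T y = x^T (A^*) y. Since this holds for all x, y, we must have A^* = A^T. Therefore
A^* =
[[3, 3],
 [0, 0],
 [-2, 3]].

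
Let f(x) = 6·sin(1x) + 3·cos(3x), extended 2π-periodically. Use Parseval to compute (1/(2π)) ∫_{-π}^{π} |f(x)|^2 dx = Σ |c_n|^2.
Σ |c_n|^2 = 45/2

Expand |f|^2 and use orthogonality of {sin(nx), cos(mx)} on [-π, π]:
  ∫_{-π}^{π} sin(nx)^2 dx = π, ∫ cos(mx)^2 dx = π, and cross terms integrate to 0.
So ∫_{-π}^{π} f(x)^2 dx = 6^2 · π + 3^2 · π = (36 + 9)π.
Divide by 2π: (36 + 9)/2 = 45/2.
By Parseval, this equals Σ |c_n|^2.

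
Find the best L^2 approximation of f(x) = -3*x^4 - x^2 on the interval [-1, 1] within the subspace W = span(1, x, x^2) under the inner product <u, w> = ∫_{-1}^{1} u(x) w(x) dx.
g(x) = 9/35 - 25*x^2/7

The best approximation g ∈ W is the orthogonal projection of f onto W. Writing g = a_0 + a_1 x + a_2 x^2, the coefficients solve the normal equations G · a = b where
  G_{ij} = <φ_i, φ_j> and b_i = <f, φ_i>, with φ_0 = 1, φ_1 = x, φ_2 = x^2.
G =
  [2, 0, 2/3]
  [0, 2/3, 0]
  [2/3, 0, 2/5],
b = (-28/15, 0, -44/35).
Solving gives a_0 = 9/35, a_1 = 0, a_2 = -25/7, so
  g(x) = 9/35 - 25*x^2/7.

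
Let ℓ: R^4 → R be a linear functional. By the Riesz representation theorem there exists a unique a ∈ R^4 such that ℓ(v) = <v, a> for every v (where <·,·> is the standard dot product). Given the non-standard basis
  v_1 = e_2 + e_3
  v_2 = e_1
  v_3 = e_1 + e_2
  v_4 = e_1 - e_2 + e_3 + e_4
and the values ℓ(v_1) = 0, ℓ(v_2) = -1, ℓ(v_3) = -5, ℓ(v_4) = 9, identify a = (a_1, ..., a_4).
a = (-1, -4, 4, 2)

Write a = (a_1, ..., a_4) in the standard basis. For each basis vector v_i, ℓ(v_i) = <v_i, a> is a linear equation in the a_j's. Collect the n equations into a matrix system V a = ℓ, where row i of V is v_i (expressed in the standard basis). Since V is invertible (lower-triangular with 1s on the diagonal, up to permutation), solve by back-substitution:
  V =
[[0, 1, 1, 0],
 [1, 0, 0, 0],
 [1, 1, 0, 0],
 [1, -1, 1, 1]]
  V a = (0, -1, -5, 9)
Solving gives a = (-1, -4, 4, 2).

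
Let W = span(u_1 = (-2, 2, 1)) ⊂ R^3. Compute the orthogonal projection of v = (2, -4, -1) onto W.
proj_W(v) = (26/9, -26/9, -13/9)

Set up U = [u_1 | ... | u_1] ∈ R^(3×1). The projector onto W = col(U) is P = U (U^T U)^(-1) U^T.
Compute U^T U =
  [9],
and U^T v = (-13).
Solve U^T U · c = U^T v for the coefficients: c = (-13/9). The projection is proj_W(v) = U c.
Check: (v - proj_W(v)) · u_1 = 0  (should be 0).
Result: proj_W(v) = (26/9, -26/9, -13/9).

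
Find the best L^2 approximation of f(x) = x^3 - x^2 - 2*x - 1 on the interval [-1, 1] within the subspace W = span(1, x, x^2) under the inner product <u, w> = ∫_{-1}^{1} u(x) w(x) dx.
g(x) = -x^2 - 7*x/5 - 1

The best approximation g ∈ W is the orthogonal projection of f onto W. Writing g = a_0 + a_1 x + a_2 x^2, the coefficients solve the normal equations G · a = b where
  G_{ij} = <φ_i, φ_j> and b_i = <f, φ_i>, with φ_0 = 1, φ_1 = x, φ_2 = x^2.
G =
  [2, 0, 2/3]
  [0, 2/3, 0]
  [2/3, 0, 2/5],
b = (-8/3, -14/15, -16/15).
Solving gives a_0 = -1, a_1 = -7/5, a_2 = -1, so
  g(x) = -x^2 - 7*x/5 - 1.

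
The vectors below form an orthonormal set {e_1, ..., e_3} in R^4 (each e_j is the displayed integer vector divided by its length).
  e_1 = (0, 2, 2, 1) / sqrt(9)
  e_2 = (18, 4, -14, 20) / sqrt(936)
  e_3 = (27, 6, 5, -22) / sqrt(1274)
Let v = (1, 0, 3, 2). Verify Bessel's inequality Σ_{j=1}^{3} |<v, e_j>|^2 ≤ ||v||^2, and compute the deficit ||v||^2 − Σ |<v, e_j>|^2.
Σ |<v, e_j>|^2 = 362/49; ||v||^2 = 14; deficit = 324/49

Write each e_j = u_j / sqrt(<u_j, u_j>) where u_j is the displayed integer vector. Then <v, e_j> = <v, u_j> / sqrt(<u_j, u_j>), so |<v, e_j>|^2 = <v, u_j>^2 / <u_j, u_j>.
Coefficients: <v, e_1> = 8/sqrt(9), <v, e_2> = 16/sqrt(936), <v, e_3> = -2/sqrt(1274).
Square and sum: Σ |<v, e_j>|^2 = 362/49.
Compute ||v||^2 = v·v = 14.
Deficit = 14 − 362/49 = 324/49 ≥ 0, confirming Bessel's inequality. (The deficit equals ||v − Σ <v,e_j> e_j||^2, the squared distance from v to span{e_j}.)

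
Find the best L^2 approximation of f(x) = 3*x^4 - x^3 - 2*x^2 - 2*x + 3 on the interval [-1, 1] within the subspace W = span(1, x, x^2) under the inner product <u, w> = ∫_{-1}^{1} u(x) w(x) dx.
g(x) = 4*x^2/7 - 13*x/5 + 96/35

The best approximation g ∈ W is the orthogonal projection of f onto W. Writing g = a_0 + a_1 x + a_2 x^2, the coefficients solve the normal equations G · a = b where
  G_{ij} = <φ_i, φ_j> and b_i = <f, φ_i>, with φ_0 = 1, φ_1 = x, φ_2 = x^2.
G =
  [2, 0, 2/3]
  [0, 2/3, 0]
  [2/3, 0, 2/5],
b = (88/15, -26/15, 72/35).
Solving gives a_0 = 96/35, a_1 = -13/5, a_2 = 4/7, so
  g(x) = 4*x^2/7 - 13*x/5 + 96/35.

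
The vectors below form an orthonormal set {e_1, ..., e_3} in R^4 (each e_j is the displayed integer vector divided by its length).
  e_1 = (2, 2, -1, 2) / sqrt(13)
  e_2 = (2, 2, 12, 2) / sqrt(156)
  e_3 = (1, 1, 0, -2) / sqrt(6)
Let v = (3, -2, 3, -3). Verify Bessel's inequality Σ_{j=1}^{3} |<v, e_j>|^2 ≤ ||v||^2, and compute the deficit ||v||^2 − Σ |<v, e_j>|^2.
Σ |<v, e_j>|^2 = 37/2; ||v||^2 = 31; deficit = 25/2

Write each e_j = u_j / sqrt(<u_j, u_j>) where u_j is the displayed integer vector. Then <v, e_j> = <v, u_j> / sqrt(<u_j, u_j>), so |<v, e_j>|^2 = <v, u_j>^2 / <u_j, u_j>.
Coefficients: <v, e_1> = -7/sqrt(13), <v, e_2> = 32/sqrt(156), <v, e_3> = 7/sqrt(6).
Square and sum: Σ |<v, e_j>|^2 = 37/2.
Compute ||v||^2 = v·v = 31.
Deficit = 31 − 37/2 = 25/2 ≥ 0, confirming Bessel's inequality. (The deficit equals ||v − Σ <v,e_j> e_j||^2, the squared distance from v to span{e_j}.)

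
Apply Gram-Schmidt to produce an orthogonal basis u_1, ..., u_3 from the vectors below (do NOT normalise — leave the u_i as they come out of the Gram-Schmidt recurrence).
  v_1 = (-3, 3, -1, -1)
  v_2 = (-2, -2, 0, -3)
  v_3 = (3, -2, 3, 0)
Orthogonal basis:
  u_1 = (-3, 3, -1, -1)
  u_2 = (-31/20, -49/20, 3/20, -57/20)
  u_3 = (121/331, 266/331, 693/331, -258/331)

Apply the Gram-Schmidt recurrence
  u_1 = v_1
  u_i = v_i − Σ_{j<i} ((v_i · u_j) / (u_j · u_j)) · u_j.

Step by step this gives:
  u_1 = (-3, 3, -1, -1)
  u_2 = (-31/20, -49/20, 3/20, -57/20)
  u_3 = (121/331, 266/331, 693/331, -258/331)

Orthogonality check:
  u_2 · u_1 = 0 (should be 0)
  u_3 · u_1 = 0 (should be 0)
  u_3 · u_2 = 0 (should be 0)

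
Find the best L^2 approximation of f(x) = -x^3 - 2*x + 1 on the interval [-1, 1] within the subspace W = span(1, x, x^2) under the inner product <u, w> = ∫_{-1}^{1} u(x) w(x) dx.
g(x) = 1 - 13*x/5

The best approximation g ∈ W is the orthogonal projection of f onto W. Writing g = a_0 + a_1 x + a_2 x^2, the coefficients solve the normal equations G · a = b where
  G_{ij} = <φ_i, φ_j> and b_i = <f, φ_i>, with φ_0 = 1, φ_1 = x, φ_2 = x^2.
G =
  [2, 0, 2/3]
  [0, 2/3, 0]
  [2/3, 0, 2/5],
b = (2, -26/15, 2/3).
Solving gives a_0 = 1, a_1 = -13/5, a_2 = 0, so
  g(x) = 1 - 13*x/5.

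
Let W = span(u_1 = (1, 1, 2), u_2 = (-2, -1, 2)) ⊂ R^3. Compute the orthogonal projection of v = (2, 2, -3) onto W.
proj_W(v) = (134/53, 64/53, -152/53)

Set up U = [u_1 | ... | u_2] ∈ R^(3×2). The projector onto W = col(U) is P = U (U^T U)^(-1) U^T.
Compute U^T U =
  [6, 1]
  [1, 9],
and U^T v = (-2, -12).
Solve U^T U · c = U^T v for the coefficients: c = (-6/53, -70/53). The projection is proj_W(v) = U c.
Check: (v - proj_W(v)) · u_1 = 0  (should be 0).
Check: (v - proj_W(v)) · u_2 = 0  (should be 0).
Result: proj_W(v) = (134/53, 64/53, -152/53).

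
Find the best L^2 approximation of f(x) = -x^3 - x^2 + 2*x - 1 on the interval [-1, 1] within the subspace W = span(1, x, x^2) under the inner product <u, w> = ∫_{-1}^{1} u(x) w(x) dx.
g(x) = -x^2 + 7*x/5 - 1

The best approximation g ∈ W is the orthogonal projection of f onto W. Writing g = a_0 + a_1 x + a_2 x^2, the coefficients solve the normal equations G · a = b where
  G_{ij} = <φ_i, φ_j> and b_i = <f, φ_i>, with φ_0 = 1, φ_1 = x, φ_2 = x^2.
G =
  [2, 0, 2/3]
  [0, 2/3, 0]
  [2/3, 0, 2/5],
b = (-8/3, 14/15, -16/15).
Solving gives a_0 = -1, a_1 = 7/5, a_2 = -1, so
  g(x) = -x^2 + 7*x/5 - 1.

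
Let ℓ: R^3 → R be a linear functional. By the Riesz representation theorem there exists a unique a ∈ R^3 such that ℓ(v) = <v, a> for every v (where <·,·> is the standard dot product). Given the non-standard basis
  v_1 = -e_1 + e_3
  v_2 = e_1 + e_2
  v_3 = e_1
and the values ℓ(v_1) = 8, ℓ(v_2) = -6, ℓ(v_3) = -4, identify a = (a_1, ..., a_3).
a = (-4, -2, 4)

Write a = (a_1, ..., a_3) in the standard basis. For each basis vector v_i, ℓ(v_i) = <v_i, a> is a linear equation in the a_j's. Collect the n equations into a matrix system V a = ℓ, where row i of V is v_i (expressed in the standard basis). Since V is invertible (lower-triangular with 1s on the diagonal, up to permutation), solve by back-substitution:
  V =
[[-1, 0, 1],
 [1, 1, 0],
 [1, 0, 0]]
  V a = (8, -6, -4)
Solving gives a = (-4, -2, 4).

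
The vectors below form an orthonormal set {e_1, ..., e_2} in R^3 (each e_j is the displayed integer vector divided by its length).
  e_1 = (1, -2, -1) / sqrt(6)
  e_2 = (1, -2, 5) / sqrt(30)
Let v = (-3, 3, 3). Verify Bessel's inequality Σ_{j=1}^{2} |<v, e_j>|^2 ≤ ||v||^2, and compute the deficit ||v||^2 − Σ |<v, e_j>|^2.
Σ |<v, e_j>|^2 = 126/5; ||v||^2 = 27; deficit = 9/5

Write each e_j = u_j / sqrt(<u_j, u_j>) where u_j is the displayed integer vector. Then <v, e_j> = <v, u_j> / sqrt(<u_j, u_j>), so |<v, e_j>|^2 = <v, u_j>^2 / <u_j, u_j>.
Coefficients: <v, e_1> = -12/sqrt(6), <v, e_2> = 6/sqrt(30).
Square and sum: Σ |<v, e_j>|^2 = 126/5.
Compute ||v||^2 = v·v = 27.
Deficit = 27 − 126/5 = 9/5 ≥ 0, confirming Bessel's inequality. (The deficit equals ||v − Σ <v,e_j> e_j||^2, the squared distance from v to span{e_j}.)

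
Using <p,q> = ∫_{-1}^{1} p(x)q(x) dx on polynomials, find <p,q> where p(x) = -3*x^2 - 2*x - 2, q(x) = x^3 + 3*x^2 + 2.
<p,q> = -102/5

Expand the product: p(x)·q(x) = -3*x^5 - 11*x^4 - 8*x^3 - 12*x^2 - 4*x - 4.
∫_{-1}^{1} of each monomial x^k gives [2/(k+1) if k even, 0 if k odd]. Integrating term-by-term (or equivalently evaluating the antiderivative F(x) = -x^6/2 - 11*x^5/5 - 2*x^4 - 4*x^3 - 2*x^2 - 4*x at the endpoints):
  F(1) − F(−1) = -147/10 − (57/10) = -102/5.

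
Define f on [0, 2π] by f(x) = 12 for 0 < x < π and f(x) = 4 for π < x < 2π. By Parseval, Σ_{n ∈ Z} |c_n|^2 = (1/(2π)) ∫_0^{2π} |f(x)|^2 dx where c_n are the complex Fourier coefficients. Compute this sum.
Σ |c_n|^2 = 80

Parseval equates the L^2 energy of f (normalised by 1/(2π)) with the ℓ^2 sum of its Fourier coefficients: (1/(2π)) ∫_0^{2π} |f|^2 = Σ |c_n|^2.
Compute the left side: (1/(2π)) [∫_0^π 12^2 dx + ∫_π^{2π} 4^2 dx] = (1/(2π)) · (144π + 16π) = (144 + 16)/2 = 80.
So Σ_{n ∈ Z} |c_n|^2 = 80.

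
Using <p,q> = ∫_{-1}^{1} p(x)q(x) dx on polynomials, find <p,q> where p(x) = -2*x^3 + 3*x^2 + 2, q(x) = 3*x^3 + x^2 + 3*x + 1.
<p,q> = 464/105

Expand the product: p(x)·q(x) = -6*x^6 + 7*x^5 - 3*x^4 + 13*x^3 + 5*x^2 + 6*x + 2.
∫_{-1}^{1} of each monomial x^k gives [2/(k+1) if k even, 0 if k odd]. Integrating term-by-term (or equivalently evaluating the antiderivative F(x) = -6*x^7/7 + 7*x^6/6 - 3*x^5/5 + 13*x^4/4 + 5*x^3/3 + 3*x^2 + 2*x at the endpoints):
  F(1) − F(−1) = 4043/420 − (729/140) = 464/105.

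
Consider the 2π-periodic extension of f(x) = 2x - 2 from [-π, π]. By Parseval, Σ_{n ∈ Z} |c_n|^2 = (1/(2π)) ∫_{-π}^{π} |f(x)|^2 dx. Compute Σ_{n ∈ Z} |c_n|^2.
Σ |c_n|^2 = 4π^2/3 + 4

Expand and integrate term by term over [-π, π]:
  ∫ (2x)^2 dx = 4·(2π^3/3); ∫ 2·2·(-2)·x dx = 0 (odd integrand); ∫ (-2)^2 dx = 4·2π.
So (1/(2π)) ∫_{-π}^{π} (2x - 2)^2 dx = 4π^2/3 + 4 = 4π^2/3 + 4.
Parseval ⇒ Σ |c_n|^2 = 4π^2/3 + 4.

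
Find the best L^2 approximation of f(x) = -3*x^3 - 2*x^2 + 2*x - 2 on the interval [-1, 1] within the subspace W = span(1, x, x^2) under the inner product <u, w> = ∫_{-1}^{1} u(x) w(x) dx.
g(x) = -2*x^2 + x/5 - 2

The best approximation g ∈ W is the orthogonal projection of f onto W. Writing g = a_0 + a_1 x + a_2 x^2, the coefficients solve the normal equations G · a = b where
  G_{ij} = <φ_i, φ_j> and b_i = <f, φ_i>, with φ_0 = 1, φ_1 = x, φ_2 = x^2.
G =
  [2, 0, 2/3]
  [0, 2/3, 0]
  [2/3, 0, 2/5],
b = (-16/3, 2/15, -32/15).
Solving gives a_0 = -2, a_1 = 1/5, a_2 = -2, so
  g(x) = -2*x^2 + x/5 - 2.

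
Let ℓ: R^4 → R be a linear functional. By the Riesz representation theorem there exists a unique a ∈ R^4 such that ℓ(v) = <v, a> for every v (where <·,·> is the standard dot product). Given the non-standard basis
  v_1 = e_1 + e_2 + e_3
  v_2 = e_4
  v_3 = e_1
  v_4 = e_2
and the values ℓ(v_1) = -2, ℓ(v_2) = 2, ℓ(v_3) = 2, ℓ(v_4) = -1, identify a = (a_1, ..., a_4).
a = (2, -1, -3, 2)

Write a = (a_1, ..., a_4) in the standard basis. For each basis vector v_i, ℓ(v_i) = <v_i, a> is a linear equation in the a_j's. Collect the n equations into a matrix system V a = ℓ, where row i of V is v_i (expressed in the standard basis). Since V is invertible (lower-triangular with 1s on the diagonal, up to permutation), solve by back-substitution:
  V =
[[1, 1, 1, 0],
 [0, 0, 0, 1],
 [1, 0, 0, 0],
 [0, 1, 0, 0]]
  V a = (-2, 2, 2, -1)
Solving gives a = (2, -1, -3, 2).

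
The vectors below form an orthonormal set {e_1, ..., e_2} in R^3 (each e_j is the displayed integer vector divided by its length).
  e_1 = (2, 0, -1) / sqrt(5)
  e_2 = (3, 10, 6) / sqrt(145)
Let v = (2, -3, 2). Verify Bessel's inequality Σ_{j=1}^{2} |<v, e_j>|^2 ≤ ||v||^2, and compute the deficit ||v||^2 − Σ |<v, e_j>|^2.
Σ |<v, e_j>|^2 = 52/29; ||v||^2 = 17; deficit = 441/29

Write each e_j = u_j / sqrt(<u_j, u_j>) where u_j is the displayed integer vector. Then <v, e_j> = <v, u_j> / sqrt(<u_j, u_j>), so |<v, e_j>|^2 = <v, u_j>^2 / <u_j, u_j>.
Coefficients: <v, e_1> = 2/sqrt(5), <v, e_2> = -12/sqrt(145).
Square and sum: Σ |<v, e_j>|^2 = 52/29.
Compute ||v||^2 = v·v = 17.
Deficit = 17 − 52/29 = 441/29 ≥ 0, confirming Bessel's inequality. (The deficit equals ||v − Σ <v,e_j> e_j||^2, the squared distance from v to span{e_j}.)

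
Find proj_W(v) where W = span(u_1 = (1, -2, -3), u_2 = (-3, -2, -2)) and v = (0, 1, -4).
proj_W(v) = (86/189, -284/189, -412/189)

Set up U = [u_1 | ... | u_2] ∈ R^(3×2). The projector onto W = col(U) is P = U (U^T U)^(-1) U^T.
Compute U^T U =
  [14, 7]
  [7, 17],
and U^T v = (10, 6).
Solve U^T U · c = U^T v for the coefficients: c = (128/189, 2/27). The projection is proj_W(v) = U c.
Check: (v - proj_W(v)) · u_1 = 0  (should be 0).
Check: (v - proj_W(v)) · u_2 = 0  (should be 0).
Result: proj_W(v) = (86/189, -284/189, -412/189).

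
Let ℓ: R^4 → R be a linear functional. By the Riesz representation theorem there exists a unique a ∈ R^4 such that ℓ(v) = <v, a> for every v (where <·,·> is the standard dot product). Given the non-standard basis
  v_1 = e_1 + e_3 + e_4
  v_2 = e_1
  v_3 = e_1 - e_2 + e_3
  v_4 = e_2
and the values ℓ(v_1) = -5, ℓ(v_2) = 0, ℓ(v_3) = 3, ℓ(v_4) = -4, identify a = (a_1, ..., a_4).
a = (0, -4, -1, -4)

Write a = (a_1, ..., a_4) in the standard basis. For each basis vector v_i, ℓ(v_i) = <v_i, a> is a linear equation in the a_j's. Collect the n equations into a matrix system V a = ℓ, where row i of V is v_i (expressed in the standard basis). Since V is invertible (lower-triangular with 1s on the diagonal, up to permutation), solve by back-substitution:
  V =
[[1, 0, 1, 1],
 [1, 0, 0, 0],
 [1, -1, 1, 0],
 [0, 1, 0, 0]]
  V a = (-5, 0, 3, -4)
Solving gives a = (0, -4, -1, -4).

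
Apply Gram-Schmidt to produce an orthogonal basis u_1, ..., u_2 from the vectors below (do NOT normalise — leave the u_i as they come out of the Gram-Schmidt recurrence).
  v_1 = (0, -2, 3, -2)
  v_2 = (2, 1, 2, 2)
Orthogonal basis:
  u_1 = (0, -2, 3, -2)
  u_2 = (2, 1, 2, 2)

Apply the Gram-Schmidt recurrence
  u_1 = v_1
  u_i = v_i − Σ_{j<i} ((v_i · u_j) / (u_j · u_j)) · u_j.

Step by step this gives:
  u_1 = (0, -2, 3, -2)
  u_2 = (2, 1, 2, 2)

Orthogonality check:
  u_2 · u_1 = 0 (should be 0)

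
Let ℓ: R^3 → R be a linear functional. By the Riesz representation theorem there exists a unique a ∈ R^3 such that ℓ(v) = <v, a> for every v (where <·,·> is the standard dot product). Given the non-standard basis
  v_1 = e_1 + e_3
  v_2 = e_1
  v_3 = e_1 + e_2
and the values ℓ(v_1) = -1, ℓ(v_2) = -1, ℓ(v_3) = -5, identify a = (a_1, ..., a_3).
a = (-1, -4, 0)

Write a = (a_1, ..., a_3) in the standard basis. For each basis vector v_i, ℓ(v_i) = <v_i, a> is a linear equation in the a_j's. Collect the n equations into a matrix system V a = ℓ, where row i of V is v_i (expressed in the standard basis). Since V is invertible (lower-triangular with 1s on the diagonal, up to permutation), solve by back-substitution:
  V =
[[1, 0, 1],
 [1, 0, 0],
 [1, 1, 0]]
  V a = (-1, -1, -5)
Solving gives a = (-1, -4, 0).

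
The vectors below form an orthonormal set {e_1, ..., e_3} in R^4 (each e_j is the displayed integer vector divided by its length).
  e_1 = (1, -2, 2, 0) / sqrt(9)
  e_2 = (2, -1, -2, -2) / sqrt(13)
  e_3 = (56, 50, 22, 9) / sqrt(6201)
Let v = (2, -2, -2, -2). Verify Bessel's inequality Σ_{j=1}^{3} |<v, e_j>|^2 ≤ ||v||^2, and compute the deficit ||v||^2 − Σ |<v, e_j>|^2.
Σ |<v, e_j>|^2 = 844/53; ||v||^2 = 16; deficit = 4/53

Write each e_j = u_j / sqrt(<u_j, u_j>) where u_j is the displayed integer vector. Then <v, e_j> = <v, u_j> / sqrt(<u_j, u_j>), so |<v, e_j>|^2 = <v, u_j>^2 / <u_j, u_j>.
Coefficients: <v, e_1> = 2/sqrt(9), <v, e_2> = 14/sqrt(13), <v, e_3> = -50/sqrt(6201).
Square and sum: Σ |<v, e_j>|^2 = 844/53.
Compute ||v||^2 = v·v = 16.
Deficit = 16 − 844/53 = 4/53 ≥ 0, confirming Bessel's inequality. (The deficit equals ||v − Σ <v,e_j> e_j||^2, the squared distance from v to span{e_j}.)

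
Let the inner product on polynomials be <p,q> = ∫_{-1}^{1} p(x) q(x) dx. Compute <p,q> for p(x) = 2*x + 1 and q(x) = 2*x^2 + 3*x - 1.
<p,q> = 10/3

Expand the product: p(x)·q(x) = 4*x^3 + 8*x^2 + x - 1.
∫_{-1}^{1} of each monomial x^k gives [2/(k+1) if k even, 0 if k odd]. Integrating term-by-term (or equivalently evaluating the antiderivative F(x) = x^4 + 8*x^3/3 + x^2/2 - x at the endpoints):
  F(1) − F(−1) = 19/6 − (-1/6) = 10/3.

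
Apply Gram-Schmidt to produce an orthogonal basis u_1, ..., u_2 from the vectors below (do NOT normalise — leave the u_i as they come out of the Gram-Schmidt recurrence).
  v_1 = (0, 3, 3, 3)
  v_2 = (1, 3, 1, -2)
Orthogonal basis:
  u_1 = (0, 3, 3, 3)
  u_2 = (1, 7/3, 1/3, -8/3)

Apply the Gram-Schmidt recurrence
  u_1 = v_1
  u_i = v_i − Σ_{j<i} ((v_i · u_j) / (u_j · u_j)) · u_j.

Step by step this gives:
  u_1 = (0, 3, 3, 3)
  u_2 = (1, 7/3, 1/3, -8/3)

Orthogonality check:
  u_2 · u_1 = 0 (should be 0)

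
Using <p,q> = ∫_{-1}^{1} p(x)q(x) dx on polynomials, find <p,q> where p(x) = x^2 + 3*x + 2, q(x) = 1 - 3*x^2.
<p,q> = -8/15

Expand the product: p(x)·q(x) = -3*x^4 - 9*x^3 - 5*x^2 + 3*x + 2.
∫_{-1}^{1} of each monomial x^k gives [2/(k+1) if k even, 0 if k odd]. Integrating term-by-term (or equivalently evaluating the antiderivative F(x) = -3*x^5/5 - 9*x^4/4 - 5*x^3/3 + 3*x^2/2 + 2*x at the endpoints):
  F(1) − F(−1) = -61/60 − (-29/60) = -8/15.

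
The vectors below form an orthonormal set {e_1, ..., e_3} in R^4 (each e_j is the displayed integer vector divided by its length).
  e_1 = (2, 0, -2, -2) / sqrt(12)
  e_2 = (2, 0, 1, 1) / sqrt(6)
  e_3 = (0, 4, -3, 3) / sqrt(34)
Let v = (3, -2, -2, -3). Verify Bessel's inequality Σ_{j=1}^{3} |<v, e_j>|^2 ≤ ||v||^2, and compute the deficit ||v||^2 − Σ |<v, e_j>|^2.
Σ |<v, e_j>|^2 = 426/17; ||v||^2 = 26; deficit = 16/17

Write each e_j = u_j / sqrt(<u_j, u_j>) where u_j is the displayed integer vector. Then <v, e_j> = <v, u_j> / sqrt(<u_j, u_j>), so |<v, e_j>|^2 = <v, u_j>^2 / <u_j, u_j>.
Coefficients: <v, e_1> = 16/sqrt(12), <v, e_2> = 1/sqrt(6), <v, e_3> = -11/sqrt(34).
Square and sum: Σ |<v, e_j>|^2 = 426/17.
Compute ||v||^2 = v·v = 26.
Deficit = 26 − 426/17 = 16/17 ≥ 0, confirming Bessel's inequality. (The deficit equals ||v − Σ <v,e_j> e_j||^2, the squared distance from v to span{e_j}.)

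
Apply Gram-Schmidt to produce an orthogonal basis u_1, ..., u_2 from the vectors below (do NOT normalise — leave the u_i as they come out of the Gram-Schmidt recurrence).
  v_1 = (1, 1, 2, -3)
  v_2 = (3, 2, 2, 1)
Orthogonal basis:
  u_1 = (1, 1, 2, -3)
  u_2 = (13/5, 8/5, 6/5, 11/5)

Apply the Gram-Schmidt recurrence
  u_1 = v_1
  u_i = v_i − Σ_{j<i} ((v_i · u_j) / (u_j · u_j)) · u_j.

Step by step this gives:
  u_1 = (1, 1, 2, -3)
  u_2 = (13/5, 8/5, 6/5, 11/5)

Orthogonality check:
  u_2 · u_1 = 0 (should be 0)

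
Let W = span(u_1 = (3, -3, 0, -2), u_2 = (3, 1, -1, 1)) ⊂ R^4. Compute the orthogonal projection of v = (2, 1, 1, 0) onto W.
proj_W(v) = (99/62, 21/62, -15/31, 12/31)

Set up U = [u_1 | ... | u_2] ∈ R^(4×2). The projector onto W = col(U) is P = U (U^T U)^(-1) U^T.
Compute U^T U =
  [22, 4]
  [4, 12],
and U^T v = (3, 6).
Solve U^T U · c = U^T v for the coefficients: c = (3/62, 15/31). The projection is proj_W(v) = U c.
Check: (v - proj_W(v)) · u_1 = 0  (should be 0).
Check: (v - proj_W(v)) · u_2 = 0  (should be 0).
Result: proj_W(v) = (99/62, 21/62, -15/31, 12/31).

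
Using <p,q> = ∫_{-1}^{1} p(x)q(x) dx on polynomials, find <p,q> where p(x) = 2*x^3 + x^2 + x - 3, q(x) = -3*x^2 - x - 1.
<p,q> = 26/3

Expand the product: p(x)·q(x) = -6*x^5 - 5*x^4 - 6*x^3 + 7*x^2 + 2*x + 3.
∫_{-1}^{1} of each monomial x^k gives [2/(k+1) if k even, 0 if k odd]. Integrating term-by-term (or equivalently evaluating the antiderivative F(x) = -x^6 - x^5 - 3*x^4/2 + 7*x^3/3 + x^2 + 3*x at the endpoints):
  F(1) − F(−1) = 17/6 − (-35/6) = 26/3.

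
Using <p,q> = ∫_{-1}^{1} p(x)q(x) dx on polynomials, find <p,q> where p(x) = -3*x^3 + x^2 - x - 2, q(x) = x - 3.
<p,q> = 122/15

Expand the product: p(x)·q(x) = -3*x^4 + 10*x^3 - 4*x^2 + x + 6.
∫_{-1}^{1} of each monomial x^k gives [2/(k+1) if k even, 0 if k odd]. Integrating term-by-term (or equivalently evaluating the antiderivative F(x) = -3*x^5/5 + 5*x^4/2 - 4*x^3/3 + x^2/2 + 6*x at the endpoints):
  F(1) − F(−1) = 106/15 − (-16/15) = 122/15.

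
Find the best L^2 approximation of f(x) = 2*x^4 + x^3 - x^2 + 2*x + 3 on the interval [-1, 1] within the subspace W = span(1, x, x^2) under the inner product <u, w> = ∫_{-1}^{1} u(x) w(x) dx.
g(x) = 5*x^2/7 + 13*x/5 + 99/35

The best approximation g ∈ W is the orthogonal projection of f onto W. Writing g = a_0 + a_1 x + a_2 x^2, the coefficients solve the normal equations G · a = b where
  G_{ij} = <φ_i, φ_j> and b_i = <f, φ_i>, with φ_0 = 1, φ_1 = x, φ_2 = x^2.
G =
  [2, 0, 2/3]
  [0, 2/3, 0]
  [2/3, 0, 2/5],
b = (92/15, 26/15, 76/35).
Solving gives a_0 = 99/35, a_1 = 13/5, a_2 = 5/7, so
  g(x) = 5*x^2/7 + 13*x/5 + 99/35.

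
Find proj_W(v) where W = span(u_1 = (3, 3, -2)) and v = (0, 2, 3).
proj_W(v) = (0, 0, 0)

Set up U = [u_1 | ... | u_1] ∈ R^(3×1). The projector onto W = col(U) is P = U (U^T U)^(-1) U^T.
Compute U^T U =
  [22],
and U^T v = (0).
Solve U^T U · c = U^T v for the coefficients: c = (0). The projection is proj_W(v) = U c.
Check: (v - proj_W(v)) · u_1 = 0  (should be 0).
Result: proj_W(v) = (0, 0, 0).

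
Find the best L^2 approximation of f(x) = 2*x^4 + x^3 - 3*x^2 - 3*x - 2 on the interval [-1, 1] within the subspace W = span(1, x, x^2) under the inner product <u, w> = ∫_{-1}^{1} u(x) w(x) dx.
g(x) = -9*x^2/7 - 12*x/5 - 76/35

The best approximation g ∈ W is the orthogonal projection of f onto W. Writing g = a_0 + a_1 x + a_2 x^2, the coefficients solve the normal equations G · a = b where
  G_{ij} = <φ_i, φ_j> and b_i = <f, φ_i>, with φ_0 = 1, φ_1 = x, φ_2 = x^2.
G =
  [2, 0, 2/3]
  [0, 2/3, 0]
  [2/3, 0, 2/5],
b = (-26/5, -8/5, -206/105).
Solving gives a_0 = -76/35, a_1 = -12/5, a_2 = -9/7, so
  g(x) = -9*x^2/7 - 12*x/5 - 76/35.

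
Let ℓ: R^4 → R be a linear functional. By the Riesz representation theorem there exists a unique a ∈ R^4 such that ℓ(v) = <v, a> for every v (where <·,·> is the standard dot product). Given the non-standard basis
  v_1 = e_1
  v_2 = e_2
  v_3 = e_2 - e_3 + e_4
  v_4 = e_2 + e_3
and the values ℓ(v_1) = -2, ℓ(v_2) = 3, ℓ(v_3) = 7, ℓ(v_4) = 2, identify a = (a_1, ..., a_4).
a = (-2, 3, -1, 3)

Write a = (a_1, ..., a_4) in the standard basis. For each basis vector v_i, ℓ(v_i) = <v_i, a> is a linear equation in the a_j's. Collect the n equations into a matrix system V a = ℓ, where row i of V is v_i (expressed in the standard basis). Since V is invertible (lower-triangular with 1s on the diagonal, up to permutation), solve by back-substitution:
  V =
[[1, 0, 0, 0],
 [0, 1, 0, 0],
 [0, 1, -1, 1],
 [0, 1, 1, 0]]
  V a = (-2, 3, 7, 2)
Solving gives a = (-2, 3, -1, 3).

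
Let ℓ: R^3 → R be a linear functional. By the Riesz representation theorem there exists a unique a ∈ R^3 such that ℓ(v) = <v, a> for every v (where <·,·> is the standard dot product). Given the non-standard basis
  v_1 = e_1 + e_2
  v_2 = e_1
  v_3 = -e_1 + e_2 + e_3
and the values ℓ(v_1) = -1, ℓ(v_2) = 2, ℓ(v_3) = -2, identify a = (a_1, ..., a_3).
a = (2, -3, 3)

Write a = (a_1, ..., a_3) in the standard basis. For each basis vector v_i, ℓ(v_i) = <v_i, a> is a linear equation in the a_j's. Collect the n equations into a matrix system V a = ℓ, where row i of V is v_i (expressed in the standard basis). Since V is invertible (lower-triangular with 1s on the diagonal, up to permutation), solve by back-substitution:
  V =
[[1, 1, 0],
 [1, 0, 0],
 [-1, 1, 1]]
  V a = (-1, 2, -2)
Solving gives a = (2, -3, 3).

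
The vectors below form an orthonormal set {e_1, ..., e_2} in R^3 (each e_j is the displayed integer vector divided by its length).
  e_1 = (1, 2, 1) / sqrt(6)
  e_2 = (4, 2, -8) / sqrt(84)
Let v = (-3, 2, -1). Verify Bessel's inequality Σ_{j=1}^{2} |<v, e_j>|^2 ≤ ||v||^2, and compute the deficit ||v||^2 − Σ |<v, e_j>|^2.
Σ |<v, e_j>|^2 = 0; ||v||^2 = 14; deficit = 14

Write each e_j = u_j / sqrt(<u_j, u_j>) where u_j is the displayed integer vector. Then <v, e_j> = <v, u_j> / sqrt(<u_j, u_j>), so |<v, e_j>|^2 = <v, u_j>^2 / <u_j, u_j>.
Coefficients: <v, e_1> = 0/sqrt(6), <v, e_2> = 0/sqrt(84).
Square and sum: Σ |<v, e_j>|^2 = 0.
Compute ||v||^2 = v·v = 14.
Deficit = 14 − 0 = 14 ≥ 0, confirming Bessel's inequality. (The deficit equals ||v − Σ <v,e_j> e_j||^2, the squared distance from v to span{e_j}.)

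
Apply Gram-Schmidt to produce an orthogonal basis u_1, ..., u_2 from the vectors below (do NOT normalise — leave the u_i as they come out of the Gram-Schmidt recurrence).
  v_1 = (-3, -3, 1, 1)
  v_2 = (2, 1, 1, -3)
Orthogonal basis:
  u_1 = (-3, -3, 1, 1)
  u_2 = (7/20, -13/20, 31/20, -49/20)

Apply the Gram-Schmidt recurrence
  u_1 = v_1
  u_i = v_i − Σ_{j<i} ((v_i · u_j) / (u_j · u_j)) · u_j.

Step by step this gives:
  u_1 = (-3, -3, 1, 1)
  u_2 = (7/20, -13/20, 31/20, -49/20)

Orthogonality check:
  u_2 · u_1 = 0 (should be 0)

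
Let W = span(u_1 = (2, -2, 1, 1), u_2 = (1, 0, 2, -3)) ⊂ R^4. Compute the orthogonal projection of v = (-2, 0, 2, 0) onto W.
proj_W(v) = (-38/139, 60/139, 14/139, -96/139)

Set up U = [u_1 | ... | u_2] ∈ R^(4×2). The projector onto W = col(U) is P = U (U^T U)^(-1) U^T.
Compute U^T U =
  [10, 1]
  [1, 14],
and U^T v = (-2, 2).
Solve U^T U · c = U^T v for the coefficients: c = (-30/139, 22/139). The projection is proj_W(v) = U c.
Check: (v - proj_W(v)) · u_1 = 0  (should be 0).
Check: (v - proj_W(v)) · u_2 = 0  (should be 0).
Result: proj_W(v) = (-38/139, 60/139, 14/139, -96/139).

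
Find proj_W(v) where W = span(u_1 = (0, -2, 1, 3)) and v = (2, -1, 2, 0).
proj_W(v) = (0, -4/7, 2/7, 6/7)

Set up U = [u_1 | ... | u_1] ∈ R^(4×1). The projector onto W = col(U) is P = U (U^T U)^(-1) U^T.
Compute U^T U =
  [14],
and U^T v = (4).
Solve U^T U · c = U^T v for the coefficients: c = (2/7). The projection is proj_W(v) = U c.
Check: (v - proj_W(v)) · u_1 = 0  (should be 0).
Result: proj_W(v) = (0, -4/7, 2/7, 6/7).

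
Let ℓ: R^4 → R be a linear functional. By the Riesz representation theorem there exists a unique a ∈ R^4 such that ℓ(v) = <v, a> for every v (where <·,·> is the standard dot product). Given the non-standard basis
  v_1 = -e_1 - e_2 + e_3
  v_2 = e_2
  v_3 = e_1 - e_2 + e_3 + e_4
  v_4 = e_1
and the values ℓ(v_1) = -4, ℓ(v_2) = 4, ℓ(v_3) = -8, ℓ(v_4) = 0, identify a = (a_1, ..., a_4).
a = (0, 4, 0, -4)

Write a = (a_1, ..., a_4) in the standard basis. For each basis vector v_i, ℓ(v_i) = <v_i, a> is a linear equation in the a_j's. Collect the n equations into a matrix system V a = ℓ, where row i of V is v_i (expressed in the standard basis). Since V is invertible (lower-triangular with 1s on the diagonal, up to permutation), solve by back-substitution:
  V =
[[-1, -1, 1, 0],
 [0, 1, 0, 0],
 [1, -1, 1, 1],
 [1, 0, 0, 0]]
  V a = (-4, 4, -8, 0)
Solving gives a = (0, 4, 0, -4).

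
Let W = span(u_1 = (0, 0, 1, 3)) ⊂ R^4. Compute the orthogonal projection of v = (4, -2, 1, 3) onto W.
proj_W(v) = (0, 0, 1, 3)

Set up U = [u_1 | ... | u_1] ∈ R^(4×1). The projector onto W = col(U) is P = U (U^T U)^(-1) U^T.
Compute U^T U =
  [10],
and U^T v = (10).
Solve U^T U · c = U^T v for the coefficients: c = (1). The projection is proj_W(v) = U c.
Check: (v - proj_W(v)) · u_1 = 0  (should be 0).
Result: proj_W(v) = (0, 0, 1, 3).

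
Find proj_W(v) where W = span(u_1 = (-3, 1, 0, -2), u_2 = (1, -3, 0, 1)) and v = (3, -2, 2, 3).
proj_W(v) = (61/18, -187/90, 0, 107/45)

Set up U = [u_1 | ... | u_2] ∈ R^(4×2). The projector onto W = col(U) is P = U (U^T U)^(-1) U^T.
Compute U^T U =
  [14, -8]
  [-8, 11],
and U^T v = (-17, 12).
Solve U^T U · c = U^T v for the coefficients: c = (-91/90, 16/45). The projection is proj_W(v) = U c.
Check: (v - proj_W(v)) · u_1 = 0  (should be 0).
Check: (v - proj_W(v)) · u_2 = 0  (should be 0).
Result: proj_W(v) = (61/18, -187/90, 0, 107/45).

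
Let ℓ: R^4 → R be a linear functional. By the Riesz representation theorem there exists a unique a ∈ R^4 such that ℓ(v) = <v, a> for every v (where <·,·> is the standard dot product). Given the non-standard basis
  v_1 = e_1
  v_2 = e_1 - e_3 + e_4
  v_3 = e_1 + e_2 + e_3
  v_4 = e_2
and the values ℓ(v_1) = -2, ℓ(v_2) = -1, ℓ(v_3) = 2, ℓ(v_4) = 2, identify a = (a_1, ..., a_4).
a = (-2, 2, 2, 3)

Write a = (a_1, ..., a_4) in the standard basis. For each basis vector v_i, ℓ(v_i) = <v_i, a> is a linear equation in the a_j's. Collect the n equations into a matrix system V a = ℓ, where row i of V is v_i (expressed in the standard basis). Since V is invertible (lower-triangular with 1s on the diagonal, up to permutation), solve by back-substitution:
  V =
[[1, 0, 0, 0],
 [1, 0, -1, 1],
 [1, 1, 1, 0],
 [0, 1, 0, 0]]
  V a = (-2, -1, 2, 2)
Solving gives a = (-2, 2, 2, 3).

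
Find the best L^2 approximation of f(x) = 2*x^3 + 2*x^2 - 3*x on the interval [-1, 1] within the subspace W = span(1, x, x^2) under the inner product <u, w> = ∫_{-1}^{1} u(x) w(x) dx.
g(x) = 2*x^2 - 9*x/5

The best approximation g ∈ W is the orthogonal projection of f onto W. Writing g = a_0 + a_1 x + a_2 x^2, the coefficients solve the normal equations G · a = b where
  G_{ij} = <φ_i, φ_j> and b_i = <f, φ_i>, with φ_0 = 1, φ_1 = x, φ_2 = x^2.
G =
  [2, 0, 2/3]
  [0, 2/3, 0]
  [2/3, 0, 2/5],
b = (4/3, -6/5, 4/5).
Solving gives a_0 = 0, a_1 = -9/5, a_2 = 2, so
  g(x) = 2*x^2 - 9*x/5.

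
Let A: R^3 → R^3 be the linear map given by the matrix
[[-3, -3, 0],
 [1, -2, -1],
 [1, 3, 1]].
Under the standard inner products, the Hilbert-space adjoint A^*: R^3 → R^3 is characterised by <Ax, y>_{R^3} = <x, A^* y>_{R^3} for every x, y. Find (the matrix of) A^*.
A^* = A^T =
[[-3, 1, 1],
 [-3, -2, 3],
 [0, -1, 1]]

For real matrices with standard dot products, the defining identity <Ax, y> = <x, A^* y> gives (Ax)^T y = x^T (A^*) y, i.e. x^T A^T y = x^T (A^*) y. Since this holds for all x, y, we must have A^* = A^T. Therefore
A^* =
[[-3, 1, 1],
 [-3, -2, 3],
 [0, -1, 1]].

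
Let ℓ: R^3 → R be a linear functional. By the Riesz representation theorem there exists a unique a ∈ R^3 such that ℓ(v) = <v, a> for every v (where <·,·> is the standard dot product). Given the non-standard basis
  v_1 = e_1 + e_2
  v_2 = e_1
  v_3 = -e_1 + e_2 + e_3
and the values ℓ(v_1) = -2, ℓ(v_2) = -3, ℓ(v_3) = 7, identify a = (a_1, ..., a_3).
a = (-3, 1, 3)

Write a = (a_1, ..., a_3) in the standard basis. For each basis vector v_i, ℓ(v_i) = <v_i, a> is a linear equation in the a_j's. Collect the n equations into a matrix system V a = ℓ, where row i of V is v_i (expressed in the standard basis). Since V is invertible (lower-triangular with 1s on the diagonal, up to permutation), solve by back-substitution:
  V =
[[1, 1, 0],
 [1, 0, 0],
 [-1, 1, 1]]
  V a = (-2, -3, 7)
Solving gives a = (-3, 1, 3).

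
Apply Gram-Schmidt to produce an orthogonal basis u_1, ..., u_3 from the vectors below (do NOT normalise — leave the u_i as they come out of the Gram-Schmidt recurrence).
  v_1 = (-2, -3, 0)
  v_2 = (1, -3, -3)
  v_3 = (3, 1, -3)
Orthogonal basis:
  u_1 = (-2, -3, 0)
  u_2 = (27/13, -18/13, -3)
  u_3 = (-3/11, 2/11, -3/11)

Apply the Gram-Schmidt recurrence
  u_1 = v_1
  u_i = v_i − Σ_{j<i} ((v_i · u_j) / (u_j · u_j)) · u_j.

Step by step this gives:
  u_1 = (-2, -3, 0)
  u_2 = (27/13, -18/13, -3)
  u_3 = (-3/11, 2/11, -3/11)

Orthogonality check:
  u_2 · u_1 = 0 (should be 0)
  u_3 · u_1 = 0 (should be 0)
  u_3 · u_2 = 0 (should be 0)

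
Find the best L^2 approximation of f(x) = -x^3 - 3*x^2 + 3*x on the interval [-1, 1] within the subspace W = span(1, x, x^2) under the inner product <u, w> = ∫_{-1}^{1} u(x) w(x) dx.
g(x) = -3*x^2 + 12*x/5

The best approximation g ∈ W is the orthogonal projection of f onto W. Writing g = a_0 + a_1 x + a_2 x^2, the coefficients solve the normal equations G · a = b where
  G_{ij} = <φ_i, φ_j> and b_i = <f, φ_i>, with φ_0 = 1, φ_1 = x, φ_2 = x^2.
G =
  [2, 0, 2/3]
  [0, 2/3, 0]
  [2/3, 0, 2/5],
b = (-2, 8/5, -6/5).
Solving gives a_0 = 0, a_1 = 12/5, a_2 = -3, so
  g(x) = -3*x^2 + 12*x/5.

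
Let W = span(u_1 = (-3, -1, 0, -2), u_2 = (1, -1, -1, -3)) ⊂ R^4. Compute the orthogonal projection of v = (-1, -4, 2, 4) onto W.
proj_W(v) = (-123/76, 59/76, 75/76, 193/76)

Set up U = [u_1 | ... | u_2] ∈ R^(4×2). The projector onto W = col(U) is P = U (U^T U)^(-1) U^T.
Compute U^T U =
  [14, 4]
  [4, 12],
and U^T v = (-1, -11).
Solve U^T U · c = U^T v for the coefficients: c = (4/19, -75/76). The projection is proj_W(v) = U c.
Check: (v - proj_W(v)) · u_1 = 0  (should be 0).
Check: (v - proj_W(v)) · u_2 = 0  (should be 0).
Result: proj_W(v) = (-123/76, 59/76, 75/76, 193/76).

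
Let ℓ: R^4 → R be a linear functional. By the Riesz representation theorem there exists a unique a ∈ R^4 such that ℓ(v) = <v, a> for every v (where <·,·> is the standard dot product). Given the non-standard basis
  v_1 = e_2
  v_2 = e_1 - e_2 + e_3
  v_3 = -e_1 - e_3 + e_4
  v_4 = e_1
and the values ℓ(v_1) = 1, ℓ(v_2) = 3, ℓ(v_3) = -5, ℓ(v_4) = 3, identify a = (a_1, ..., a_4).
a = (3, 1, 1, -1)

Write a = (a_1, ..., a_4) in the standard basis. For each basis vector v_i, ℓ(v_i) = <v_i, a> is a linear equation in the a_j's. Collect the n equations into a matrix system V a = ℓ, where row i of V is v_i (expressed in the standard basis). Since V is invertible (lower-triangular with 1s on the diagonal, up to permutation), solve by back-substitution:
  V =
[[0, 1, 0, 0],
 [1, -1, 1, 0],
 [-1, 0, -1, 1],
 [1, 0, 0, 0]]
  V a = (1, 3, -5, 3)
Solving gives a = (3, 1, 1, -1).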